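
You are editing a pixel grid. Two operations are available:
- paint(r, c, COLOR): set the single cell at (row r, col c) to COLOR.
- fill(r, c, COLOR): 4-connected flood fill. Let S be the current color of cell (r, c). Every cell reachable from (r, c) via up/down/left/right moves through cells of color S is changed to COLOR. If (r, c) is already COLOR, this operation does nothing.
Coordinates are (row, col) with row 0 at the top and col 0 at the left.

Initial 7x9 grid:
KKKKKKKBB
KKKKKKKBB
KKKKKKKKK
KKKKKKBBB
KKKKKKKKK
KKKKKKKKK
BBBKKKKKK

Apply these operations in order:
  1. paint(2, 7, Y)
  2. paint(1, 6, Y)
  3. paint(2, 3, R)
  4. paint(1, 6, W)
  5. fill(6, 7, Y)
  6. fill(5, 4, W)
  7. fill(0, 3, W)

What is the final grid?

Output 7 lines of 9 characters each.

Answer: WWWWWWWBB
WWWWWWWBB
WWWRWWWWK
WWWWWWBBB
WWWWWWWWW
WWWWWWWWW
BBBWWWWWW

Derivation:
After op 1 paint(2,7,Y):
KKKKKKKBB
KKKKKKKBB
KKKKKKKYK
KKKKKKBBB
KKKKKKKKK
KKKKKKKKK
BBBKKKKKK
After op 2 paint(1,6,Y):
KKKKKKKBB
KKKKKKYBB
KKKKKKKYK
KKKKKKBBB
KKKKKKKKK
KKKKKKKKK
BBBKKKKKK
After op 3 paint(2,3,R):
KKKKKKKBB
KKKKKKYBB
KKKRKKKYK
KKKKKKBBB
KKKKKKKKK
KKKKKKKKK
BBBKKKKKK
After op 4 paint(1,6,W):
KKKKKKKBB
KKKKKKWBB
KKKRKKKYK
KKKKKKBBB
KKKKKKKKK
KKKKKKKKK
BBBKKKKKK
After op 5 fill(6,7,Y) [49 cells changed]:
YYYYYYYBB
YYYYYYWBB
YYYRYYYYK
YYYYYYBBB
YYYYYYYYY
YYYYYYYYY
BBBYYYYYY
After op 6 fill(5,4,W) [50 cells changed]:
WWWWWWWBB
WWWWWWWBB
WWWRWWWWK
WWWWWWBBB
WWWWWWWWW
WWWWWWWWW
BBBWWWWWW
After op 7 fill(0,3,W) [0 cells changed]:
WWWWWWWBB
WWWWWWWBB
WWWRWWWWK
WWWWWWBBB
WWWWWWWWW
WWWWWWWWW
BBBWWWWWW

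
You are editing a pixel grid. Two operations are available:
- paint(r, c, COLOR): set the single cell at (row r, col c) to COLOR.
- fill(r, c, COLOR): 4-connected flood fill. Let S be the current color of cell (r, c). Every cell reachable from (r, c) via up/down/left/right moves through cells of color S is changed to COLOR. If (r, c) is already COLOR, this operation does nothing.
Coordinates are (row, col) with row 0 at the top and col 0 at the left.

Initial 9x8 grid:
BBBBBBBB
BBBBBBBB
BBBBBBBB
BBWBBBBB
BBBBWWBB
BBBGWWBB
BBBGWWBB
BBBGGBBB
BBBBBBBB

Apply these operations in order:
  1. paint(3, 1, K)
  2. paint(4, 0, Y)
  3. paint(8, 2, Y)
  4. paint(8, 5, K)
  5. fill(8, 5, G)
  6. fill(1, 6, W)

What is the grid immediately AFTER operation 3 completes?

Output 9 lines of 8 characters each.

After op 1 paint(3,1,K):
BBBBBBBB
BBBBBBBB
BBBBBBBB
BKWBBBBB
BBBBWWBB
BBBGWWBB
BBBGWWBB
BBBGGBBB
BBBBBBBB
After op 2 paint(4,0,Y):
BBBBBBBB
BBBBBBBB
BBBBBBBB
BKWBBBBB
YBBBWWBB
BBBGWWBB
BBBGWWBB
BBBGGBBB
BBBBBBBB
After op 3 paint(8,2,Y):
BBBBBBBB
BBBBBBBB
BBBBBBBB
BKWBBBBB
YBBBWWBB
BBBGWWBB
BBBGWWBB
BBBGGBBB
BBYBBBBB

Answer: BBBBBBBB
BBBBBBBB
BBBBBBBB
BKWBBBBB
YBBBWWBB
BBBGWWBB
BBBGWWBB
BBBGGBBB
BBYBBBBB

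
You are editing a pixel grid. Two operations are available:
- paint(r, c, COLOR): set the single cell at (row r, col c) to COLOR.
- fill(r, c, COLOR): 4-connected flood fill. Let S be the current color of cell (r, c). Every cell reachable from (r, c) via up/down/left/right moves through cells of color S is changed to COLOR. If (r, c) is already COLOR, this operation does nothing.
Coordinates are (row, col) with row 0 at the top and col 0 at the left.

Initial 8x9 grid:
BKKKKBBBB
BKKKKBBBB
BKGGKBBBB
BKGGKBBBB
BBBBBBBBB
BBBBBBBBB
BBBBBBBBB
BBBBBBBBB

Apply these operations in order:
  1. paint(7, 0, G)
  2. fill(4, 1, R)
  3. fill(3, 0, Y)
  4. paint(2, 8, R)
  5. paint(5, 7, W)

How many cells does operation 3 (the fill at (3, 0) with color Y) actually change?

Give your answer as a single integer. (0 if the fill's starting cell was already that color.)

After op 1 paint(7,0,G):
BKKKKBBBB
BKKKKBBBB
BKGGKBBBB
BKGGKBBBB
BBBBBBBBB
BBBBBBBBB
BBBBBBBBB
GBBBBBBBB
After op 2 fill(4,1,R) [55 cells changed]:
RKKKKRRRR
RKKKKRRRR
RKGGKRRRR
RKGGKRRRR
RRRRRRRRR
RRRRRRRRR
RRRRRRRRR
GRRRRRRRR
After op 3 fill(3,0,Y) [55 cells changed]:
YKKKKYYYY
YKKKKYYYY
YKGGKYYYY
YKGGKYYYY
YYYYYYYYY
YYYYYYYYY
YYYYYYYYY
GYYYYYYYY

Answer: 55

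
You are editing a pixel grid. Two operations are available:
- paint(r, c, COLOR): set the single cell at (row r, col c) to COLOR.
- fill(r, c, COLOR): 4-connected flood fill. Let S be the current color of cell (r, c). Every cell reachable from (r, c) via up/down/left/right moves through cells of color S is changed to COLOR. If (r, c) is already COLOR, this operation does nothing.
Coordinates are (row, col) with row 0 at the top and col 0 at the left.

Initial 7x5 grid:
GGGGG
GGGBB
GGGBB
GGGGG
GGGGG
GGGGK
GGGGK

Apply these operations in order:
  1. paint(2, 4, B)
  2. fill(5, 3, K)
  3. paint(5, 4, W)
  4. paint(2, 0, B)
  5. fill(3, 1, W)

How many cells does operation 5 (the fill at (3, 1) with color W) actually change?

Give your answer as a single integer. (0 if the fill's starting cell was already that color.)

After op 1 paint(2,4,B):
GGGGG
GGGBB
GGGBB
GGGGG
GGGGG
GGGGK
GGGGK
After op 2 fill(5,3,K) [29 cells changed]:
KKKKK
KKKBB
KKKBB
KKKKK
KKKKK
KKKKK
KKKKK
After op 3 paint(5,4,W):
KKKKK
KKKBB
KKKBB
KKKKK
KKKKK
KKKKW
KKKKK
After op 4 paint(2,0,B):
KKKKK
KKKBB
BKKBB
KKKKK
KKKKK
KKKKW
KKKKK
After op 5 fill(3,1,W) [29 cells changed]:
WWWWW
WWWBB
BWWBB
WWWWW
WWWWW
WWWWW
WWWWW

Answer: 29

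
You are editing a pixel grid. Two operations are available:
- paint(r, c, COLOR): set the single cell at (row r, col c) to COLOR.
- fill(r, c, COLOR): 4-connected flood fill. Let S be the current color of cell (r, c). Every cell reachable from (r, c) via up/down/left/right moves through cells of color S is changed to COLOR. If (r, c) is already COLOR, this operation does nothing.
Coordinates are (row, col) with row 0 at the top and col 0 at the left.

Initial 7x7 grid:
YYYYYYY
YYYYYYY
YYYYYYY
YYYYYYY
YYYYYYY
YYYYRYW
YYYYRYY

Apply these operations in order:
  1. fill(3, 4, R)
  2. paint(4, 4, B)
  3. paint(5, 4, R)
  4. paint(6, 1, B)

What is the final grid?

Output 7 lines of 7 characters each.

Answer: RRRRRRR
RRRRRRR
RRRRRRR
RRRRRRR
RRRRBRR
RRRRRRW
RBRRRRR

Derivation:
After op 1 fill(3,4,R) [46 cells changed]:
RRRRRRR
RRRRRRR
RRRRRRR
RRRRRRR
RRRRRRR
RRRRRRW
RRRRRRR
After op 2 paint(4,4,B):
RRRRRRR
RRRRRRR
RRRRRRR
RRRRRRR
RRRRBRR
RRRRRRW
RRRRRRR
After op 3 paint(5,4,R):
RRRRRRR
RRRRRRR
RRRRRRR
RRRRRRR
RRRRBRR
RRRRRRW
RRRRRRR
After op 4 paint(6,1,B):
RRRRRRR
RRRRRRR
RRRRRRR
RRRRRRR
RRRRBRR
RRRRRRW
RBRRRRR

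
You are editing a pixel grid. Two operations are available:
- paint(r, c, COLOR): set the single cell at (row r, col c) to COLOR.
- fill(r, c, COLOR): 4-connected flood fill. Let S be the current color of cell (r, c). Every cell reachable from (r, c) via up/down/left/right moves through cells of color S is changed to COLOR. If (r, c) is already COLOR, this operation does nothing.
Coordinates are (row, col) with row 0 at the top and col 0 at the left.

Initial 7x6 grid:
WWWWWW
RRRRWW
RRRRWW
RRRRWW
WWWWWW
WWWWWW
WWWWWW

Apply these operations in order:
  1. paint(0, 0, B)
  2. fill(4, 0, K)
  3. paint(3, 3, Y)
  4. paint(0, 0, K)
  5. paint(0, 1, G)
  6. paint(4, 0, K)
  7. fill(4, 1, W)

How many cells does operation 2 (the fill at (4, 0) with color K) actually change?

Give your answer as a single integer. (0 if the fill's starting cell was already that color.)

After op 1 paint(0,0,B):
BWWWWW
RRRRWW
RRRRWW
RRRRWW
WWWWWW
WWWWWW
WWWWWW
After op 2 fill(4,0,K) [29 cells changed]:
BKKKKK
RRRRKK
RRRRKK
RRRRKK
KKKKKK
KKKKKK
KKKKKK

Answer: 29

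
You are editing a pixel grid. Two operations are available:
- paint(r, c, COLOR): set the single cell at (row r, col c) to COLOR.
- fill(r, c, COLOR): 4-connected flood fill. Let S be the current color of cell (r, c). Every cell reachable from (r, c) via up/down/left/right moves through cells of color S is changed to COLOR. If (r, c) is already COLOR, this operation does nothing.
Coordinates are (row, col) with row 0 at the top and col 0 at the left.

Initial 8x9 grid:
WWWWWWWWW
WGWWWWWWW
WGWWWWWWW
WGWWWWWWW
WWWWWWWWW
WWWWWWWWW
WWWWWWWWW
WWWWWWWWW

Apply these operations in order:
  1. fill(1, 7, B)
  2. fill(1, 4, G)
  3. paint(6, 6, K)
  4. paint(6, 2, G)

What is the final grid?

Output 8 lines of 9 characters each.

Answer: GGGGGGGGG
GGGGGGGGG
GGGGGGGGG
GGGGGGGGG
GGGGGGGGG
GGGGGGGGG
GGGGGGKGG
GGGGGGGGG

Derivation:
After op 1 fill(1,7,B) [69 cells changed]:
BBBBBBBBB
BGBBBBBBB
BGBBBBBBB
BGBBBBBBB
BBBBBBBBB
BBBBBBBBB
BBBBBBBBB
BBBBBBBBB
After op 2 fill(1,4,G) [69 cells changed]:
GGGGGGGGG
GGGGGGGGG
GGGGGGGGG
GGGGGGGGG
GGGGGGGGG
GGGGGGGGG
GGGGGGGGG
GGGGGGGGG
After op 3 paint(6,6,K):
GGGGGGGGG
GGGGGGGGG
GGGGGGGGG
GGGGGGGGG
GGGGGGGGG
GGGGGGGGG
GGGGGGKGG
GGGGGGGGG
After op 4 paint(6,2,G):
GGGGGGGGG
GGGGGGGGG
GGGGGGGGG
GGGGGGGGG
GGGGGGGGG
GGGGGGGGG
GGGGGGKGG
GGGGGGGGG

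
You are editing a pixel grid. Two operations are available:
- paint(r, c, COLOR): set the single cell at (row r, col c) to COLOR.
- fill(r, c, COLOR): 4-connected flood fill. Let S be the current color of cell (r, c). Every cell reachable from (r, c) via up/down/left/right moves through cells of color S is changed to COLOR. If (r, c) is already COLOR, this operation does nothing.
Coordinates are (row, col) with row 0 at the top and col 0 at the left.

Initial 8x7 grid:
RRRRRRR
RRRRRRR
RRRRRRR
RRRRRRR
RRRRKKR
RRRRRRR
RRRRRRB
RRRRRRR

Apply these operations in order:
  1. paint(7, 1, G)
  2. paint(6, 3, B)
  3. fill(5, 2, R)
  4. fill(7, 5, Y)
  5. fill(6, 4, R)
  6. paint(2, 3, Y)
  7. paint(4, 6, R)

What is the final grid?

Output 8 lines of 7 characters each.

Answer: RRRRRRR
RRRRRRR
RRRYRRR
RRRRRRR
RRRRKKR
RRRRRRR
RRRBRRB
RGRRRRR

Derivation:
After op 1 paint(7,1,G):
RRRRRRR
RRRRRRR
RRRRRRR
RRRRRRR
RRRRKKR
RRRRRRR
RRRRRRB
RGRRRRR
After op 2 paint(6,3,B):
RRRRRRR
RRRRRRR
RRRRRRR
RRRRRRR
RRRRKKR
RRRRRRR
RRRBRRB
RGRRRRR
After op 3 fill(5,2,R) [0 cells changed]:
RRRRRRR
RRRRRRR
RRRRRRR
RRRRRRR
RRRRKKR
RRRRRRR
RRRBRRB
RGRRRRR
After op 4 fill(7,5,Y) [51 cells changed]:
YYYYYYY
YYYYYYY
YYYYYYY
YYYYYYY
YYYYKKY
YYYYYYY
YYYBYYB
YGYYYYY
After op 5 fill(6,4,R) [51 cells changed]:
RRRRRRR
RRRRRRR
RRRRRRR
RRRRRRR
RRRRKKR
RRRRRRR
RRRBRRB
RGRRRRR
After op 6 paint(2,3,Y):
RRRRRRR
RRRRRRR
RRRYRRR
RRRRRRR
RRRRKKR
RRRRRRR
RRRBRRB
RGRRRRR
After op 7 paint(4,6,R):
RRRRRRR
RRRRRRR
RRRYRRR
RRRRRRR
RRRRKKR
RRRRRRR
RRRBRRB
RGRRRRR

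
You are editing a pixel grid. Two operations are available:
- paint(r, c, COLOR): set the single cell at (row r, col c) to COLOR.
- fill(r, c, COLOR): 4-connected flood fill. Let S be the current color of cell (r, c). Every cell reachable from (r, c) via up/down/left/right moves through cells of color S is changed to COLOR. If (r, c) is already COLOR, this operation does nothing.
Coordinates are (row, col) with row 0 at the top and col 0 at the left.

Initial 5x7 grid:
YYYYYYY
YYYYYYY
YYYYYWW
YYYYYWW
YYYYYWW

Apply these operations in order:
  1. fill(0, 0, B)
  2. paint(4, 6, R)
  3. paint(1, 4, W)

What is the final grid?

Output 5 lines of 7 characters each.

Answer: BBBBBBB
BBBBWBB
BBBBBWW
BBBBBWW
BBBBBWR

Derivation:
After op 1 fill(0,0,B) [29 cells changed]:
BBBBBBB
BBBBBBB
BBBBBWW
BBBBBWW
BBBBBWW
After op 2 paint(4,6,R):
BBBBBBB
BBBBBBB
BBBBBWW
BBBBBWW
BBBBBWR
After op 3 paint(1,4,W):
BBBBBBB
BBBBWBB
BBBBBWW
BBBBBWW
BBBBBWR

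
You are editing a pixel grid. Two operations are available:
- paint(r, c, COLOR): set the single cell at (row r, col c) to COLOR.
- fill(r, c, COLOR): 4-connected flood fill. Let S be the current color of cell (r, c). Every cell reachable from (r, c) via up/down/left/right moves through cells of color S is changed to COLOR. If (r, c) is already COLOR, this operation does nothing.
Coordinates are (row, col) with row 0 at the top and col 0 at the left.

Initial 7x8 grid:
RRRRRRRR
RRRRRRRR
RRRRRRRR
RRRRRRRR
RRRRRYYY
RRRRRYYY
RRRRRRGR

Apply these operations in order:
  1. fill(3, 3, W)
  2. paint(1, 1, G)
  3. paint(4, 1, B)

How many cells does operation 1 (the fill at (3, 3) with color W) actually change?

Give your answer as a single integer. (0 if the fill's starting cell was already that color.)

After op 1 fill(3,3,W) [48 cells changed]:
WWWWWWWW
WWWWWWWW
WWWWWWWW
WWWWWWWW
WWWWWYYY
WWWWWYYY
WWWWWWGR

Answer: 48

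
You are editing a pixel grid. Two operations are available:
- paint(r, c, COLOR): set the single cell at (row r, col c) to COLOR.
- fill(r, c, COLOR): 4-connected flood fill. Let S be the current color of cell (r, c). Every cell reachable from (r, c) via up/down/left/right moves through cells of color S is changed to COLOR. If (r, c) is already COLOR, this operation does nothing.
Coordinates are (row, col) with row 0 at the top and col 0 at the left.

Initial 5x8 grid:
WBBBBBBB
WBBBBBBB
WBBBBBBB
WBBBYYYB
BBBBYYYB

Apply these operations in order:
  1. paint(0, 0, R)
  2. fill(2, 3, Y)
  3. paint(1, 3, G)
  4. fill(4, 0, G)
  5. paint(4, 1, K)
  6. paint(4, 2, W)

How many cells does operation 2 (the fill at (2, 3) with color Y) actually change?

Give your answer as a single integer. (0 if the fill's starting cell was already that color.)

After op 1 paint(0,0,R):
RBBBBBBB
WBBBBBBB
WBBBBBBB
WBBBYYYB
BBBBYYYB
After op 2 fill(2,3,Y) [30 cells changed]:
RYYYYYYY
WYYYYYYY
WYYYYYYY
WYYYYYYY
YYYYYYYY

Answer: 30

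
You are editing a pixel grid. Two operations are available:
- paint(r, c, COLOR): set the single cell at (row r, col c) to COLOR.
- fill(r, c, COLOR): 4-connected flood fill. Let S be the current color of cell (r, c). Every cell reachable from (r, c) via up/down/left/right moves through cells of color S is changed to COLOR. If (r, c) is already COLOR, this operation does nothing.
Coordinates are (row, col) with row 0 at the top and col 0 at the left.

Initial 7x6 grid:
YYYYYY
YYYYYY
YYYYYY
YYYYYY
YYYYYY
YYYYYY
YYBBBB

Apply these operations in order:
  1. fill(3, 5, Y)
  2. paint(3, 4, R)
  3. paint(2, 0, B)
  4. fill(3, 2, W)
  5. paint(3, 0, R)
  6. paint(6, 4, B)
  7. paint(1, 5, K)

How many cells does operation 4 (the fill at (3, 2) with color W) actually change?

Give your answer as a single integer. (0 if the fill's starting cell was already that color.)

Answer: 36

Derivation:
After op 1 fill(3,5,Y) [0 cells changed]:
YYYYYY
YYYYYY
YYYYYY
YYYYYY
YYYYYY
YYYYYY
YYBBBB
After op 2 paint(3,4,R):
YYYYYY
YYYYYY
YYYYYY
YYYYRY
YYYYYY
YYYYYY
YYBBBB
After op 3 paint(2,0,B):
YYYYYY
YYYYYY
BYYYYY
YYYYRY
YYYYYY
YYYYYY
YYBBBB
After op 4 fill(3,2,W) [36 cells changed]:
WWWWWW
WWWWWW
BWWWWW
WWWWRW
WWWWWW
WWWWWW
WWBBBB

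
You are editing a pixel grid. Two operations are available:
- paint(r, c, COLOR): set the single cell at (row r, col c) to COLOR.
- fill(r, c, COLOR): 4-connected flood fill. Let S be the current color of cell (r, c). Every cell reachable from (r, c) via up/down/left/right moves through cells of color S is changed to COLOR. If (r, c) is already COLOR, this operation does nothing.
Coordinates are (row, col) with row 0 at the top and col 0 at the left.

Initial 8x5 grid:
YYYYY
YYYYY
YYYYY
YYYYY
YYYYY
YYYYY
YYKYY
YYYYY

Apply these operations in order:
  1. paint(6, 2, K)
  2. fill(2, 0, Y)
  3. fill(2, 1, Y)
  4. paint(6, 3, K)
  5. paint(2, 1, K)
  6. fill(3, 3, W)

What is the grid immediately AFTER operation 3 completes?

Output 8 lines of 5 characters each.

Answer: YYYYY
YYYYY
YYYYY
YYYYY
YYYYY
YYYYY
YYKYY
YYYYY

Derivation:
After op 1 paint(6,2,K):
YYYYY
YYYYY
YYYYY
YYYYY
YYYYY
YYYYY
YYKYY
YYYYY
After op 2 fill(2,0,Y) [0 cells changed]:
YYYYY
YYYYY
YYYYY
YYYYY
YYYYY
YYYYY
YYKYY
YYYYY
After op 3 fill(2,1,Y) [0 cells changed]:
YYYYY
YYYYY
YYYYY
YYYYY
YYYYY
YYYYY
YYKYY
YYYYY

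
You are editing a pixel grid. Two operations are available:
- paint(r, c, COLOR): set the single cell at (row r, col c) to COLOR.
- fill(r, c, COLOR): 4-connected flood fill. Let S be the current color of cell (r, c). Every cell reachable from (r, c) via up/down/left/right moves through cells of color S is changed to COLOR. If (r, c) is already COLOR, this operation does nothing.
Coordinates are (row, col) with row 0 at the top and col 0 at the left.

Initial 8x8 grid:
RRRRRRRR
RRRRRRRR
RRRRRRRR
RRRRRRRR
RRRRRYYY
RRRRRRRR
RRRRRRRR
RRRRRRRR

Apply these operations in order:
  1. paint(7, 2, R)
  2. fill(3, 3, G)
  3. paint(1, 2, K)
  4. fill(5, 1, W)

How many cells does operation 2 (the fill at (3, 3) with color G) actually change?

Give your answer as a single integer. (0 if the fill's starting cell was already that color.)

After op 1 paint(7,2,R):
RRRRRRRR
RRRRRRRR
RRRRRRRR
RRRRRRRR
RRRRRYYY
RRRRRRRR
RRRRRRRR
RRRRRRRR
After op 2 fill(3,3,G) [61 cells changed]:
GGGGGGGG
GGGGGGGG
GGGGGGGG
GGGGGGGG
GGGGGYYY
GGGGGGGG
GGGGGGGG
GGGGGGGG

Answer: 61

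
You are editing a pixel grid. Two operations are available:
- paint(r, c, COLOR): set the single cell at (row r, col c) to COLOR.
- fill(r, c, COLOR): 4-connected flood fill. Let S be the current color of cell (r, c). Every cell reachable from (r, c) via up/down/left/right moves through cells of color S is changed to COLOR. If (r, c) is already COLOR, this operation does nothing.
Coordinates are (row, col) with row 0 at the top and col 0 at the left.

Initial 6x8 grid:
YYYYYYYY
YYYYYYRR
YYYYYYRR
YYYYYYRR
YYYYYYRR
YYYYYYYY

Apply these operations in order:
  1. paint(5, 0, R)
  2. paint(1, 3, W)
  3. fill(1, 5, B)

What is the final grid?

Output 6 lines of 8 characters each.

After op 1 paint(5,0,R):
YYYYYYYY
YYYYYYRR
YYYYYYRR
YYYYYYRR
YYYYYYRR
RYYYYYYY
After op 2 paint(1,3,W):
YYYYYYYY
YYYWYYRR
YYYYYYRR
YYYYYYRR
YYYYYYRR
RYYYYYYY
After op 3 fill(1,5,B) [38 cells changed]:
BBBBBBBB
BBBWBBRR
BBBBBBRR
BBBBBBRR
BBBBBBRR
RBBBBBBB

Answer: BBBBBBBB
BBBWBBRR
BBBBBBRR
BBBBBBRR
BBBBBBRR
RBBBBBBB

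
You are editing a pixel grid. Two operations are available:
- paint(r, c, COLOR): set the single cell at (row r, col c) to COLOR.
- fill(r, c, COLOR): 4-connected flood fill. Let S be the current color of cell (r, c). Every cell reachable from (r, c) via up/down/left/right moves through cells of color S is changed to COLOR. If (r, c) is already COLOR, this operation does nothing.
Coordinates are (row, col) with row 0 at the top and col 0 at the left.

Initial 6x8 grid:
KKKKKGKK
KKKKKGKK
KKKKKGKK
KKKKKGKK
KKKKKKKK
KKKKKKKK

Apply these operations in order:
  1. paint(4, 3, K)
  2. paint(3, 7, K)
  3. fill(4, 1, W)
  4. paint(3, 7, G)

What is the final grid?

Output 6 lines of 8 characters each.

After op 1 paint(4,3,K):
KKKKKGKK
KKKKKGKK
KKKKKGKK
KKKKKGKK
KKKKKKKK
KKKKKKKK
After op 2 paint(3,7,K):
KKKKKGKK
KKKKKGKK
KKKKKGKK
KKKKKGKK
KKKKKKKK
KKKKKKKK
After op 3 fill(4,1,W) [44 cells changed]:
WWWWWGWW
WWWWWGWW
WWWWWGWW
WWWWWGWW
WWWWWWWW
WWWWWWWW
After op 4 paint(3,7,G):
WWWWWGWW
WWWWWGWW
WWWWWGWW
WWWWWGWG
WWWWWWWW
WWWWWWWW

Answer: WWWWWGWW
WWWWWGWW
WWWWWGWW
WWWWWGWG
WWWWWWWW
WWWWWWWW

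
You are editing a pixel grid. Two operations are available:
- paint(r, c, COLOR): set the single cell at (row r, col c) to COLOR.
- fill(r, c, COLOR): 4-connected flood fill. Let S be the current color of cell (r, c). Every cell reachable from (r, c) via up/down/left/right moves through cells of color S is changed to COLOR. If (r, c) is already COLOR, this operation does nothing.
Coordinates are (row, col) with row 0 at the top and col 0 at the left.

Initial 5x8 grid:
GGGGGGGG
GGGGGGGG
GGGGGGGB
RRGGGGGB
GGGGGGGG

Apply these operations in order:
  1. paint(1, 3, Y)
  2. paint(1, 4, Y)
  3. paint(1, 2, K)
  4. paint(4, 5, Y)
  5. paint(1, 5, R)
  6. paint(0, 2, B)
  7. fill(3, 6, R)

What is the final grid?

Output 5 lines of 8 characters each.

After op 1 paint(1,3,Y):
GGGGGGGG
GGGYGGGG
GGGGGGGB
RRGGGGGB
GGGGGGGG
After op 2 paint(1,4,Y):
GGGGGGGG
GGGYYGGG
GGGGGGGB
RRGGGGGB
GGGGGGGG
After op 3 paint(1,2,K):
GGGGGGGG
GGKYYGGG
GGGGGGGB
RRGGGGGB
GGGGGGGG
After op 4 paint(4,5,Y):
GGGGGGGG
GGKYYGGG
GGGGGGGB
RRGGGGGB
GGGGGYGG
After op 5 paint(1,5,R):
GGGGGGGG
GGKYYRGG
GGGGGGGB
RRGGGGGB
GGGGGYGG
After op 6 paint(0,2,B):
GGBGGGGG
GGKYYRGG
GGGGGGGB
RRGGGGGB
GGGGGYGG
After op 7 fill(3,6,R) [30 cells changed]:
RRBRRRRR
RRKYYRRR
RRRRRRRB
RRRRRRRB
RRRRRYRR

Answer: RRBRRRRR
RRKYYRRR
RRRRRRRB
RRRRRRRB
RRRRRYRR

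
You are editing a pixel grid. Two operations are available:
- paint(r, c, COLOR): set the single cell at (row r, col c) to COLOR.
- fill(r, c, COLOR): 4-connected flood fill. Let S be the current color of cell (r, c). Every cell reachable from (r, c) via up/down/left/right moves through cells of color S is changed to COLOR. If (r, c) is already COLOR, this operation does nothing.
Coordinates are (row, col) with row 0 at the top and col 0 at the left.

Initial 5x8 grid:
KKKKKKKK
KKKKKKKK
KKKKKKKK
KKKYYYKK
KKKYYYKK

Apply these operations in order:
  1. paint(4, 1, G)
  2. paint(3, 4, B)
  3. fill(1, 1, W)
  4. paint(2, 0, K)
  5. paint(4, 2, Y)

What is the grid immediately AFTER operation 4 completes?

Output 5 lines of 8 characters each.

After op 1 paint(4,1,G):
KKKKKKKK
KKKKKKKK
KKKKKKKK
KKKYYYKK
KGKYYYKK
After op 2 paint(3,4,B):
KKKKKKKK
KKKKKKKK
KKKKKKKK
KKKYBYKK
KGKYYYKK
After op 3 fill(1,1,W) [33 cells changed]:
WWWWWWWW
WWWWWWWW
WWWWWWWW
WWWYBYWW
WGWYYYWW
After op 4 paint(2,0,K):
WWWWWWWW
WWWWWWWW
KWWWWWWW
WWWYBYWW
WGWYYYWW

Answer: WWWWWWWW
WWWWWWWW
KWWWWWWW
WWWYBYWW
WGWYYYWW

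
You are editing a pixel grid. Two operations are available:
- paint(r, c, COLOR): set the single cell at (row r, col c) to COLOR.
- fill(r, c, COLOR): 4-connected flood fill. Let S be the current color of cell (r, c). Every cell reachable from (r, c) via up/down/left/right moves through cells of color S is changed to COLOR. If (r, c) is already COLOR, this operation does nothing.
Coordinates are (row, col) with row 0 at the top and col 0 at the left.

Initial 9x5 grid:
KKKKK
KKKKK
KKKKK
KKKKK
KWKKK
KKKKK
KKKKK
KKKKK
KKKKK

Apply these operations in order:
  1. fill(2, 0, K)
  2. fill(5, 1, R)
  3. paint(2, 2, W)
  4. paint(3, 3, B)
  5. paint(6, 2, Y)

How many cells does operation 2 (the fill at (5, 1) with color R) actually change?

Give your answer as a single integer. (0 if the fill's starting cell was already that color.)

After op 1 fill(2,0,K) [0 cells changed]:
KKKKK
KKKKK
KKKKK
KKKKK
KWKKK
KKKKK
KKKKK
KKKKK
KKKKK
After op 2 fill(5,1,R) [44 cells changed]:
RRRRR
RRRRR
RRRRR
RRRRR
RWRRR
RRRRR
RRRRR
RRRRR
RRRRR

Answer: 44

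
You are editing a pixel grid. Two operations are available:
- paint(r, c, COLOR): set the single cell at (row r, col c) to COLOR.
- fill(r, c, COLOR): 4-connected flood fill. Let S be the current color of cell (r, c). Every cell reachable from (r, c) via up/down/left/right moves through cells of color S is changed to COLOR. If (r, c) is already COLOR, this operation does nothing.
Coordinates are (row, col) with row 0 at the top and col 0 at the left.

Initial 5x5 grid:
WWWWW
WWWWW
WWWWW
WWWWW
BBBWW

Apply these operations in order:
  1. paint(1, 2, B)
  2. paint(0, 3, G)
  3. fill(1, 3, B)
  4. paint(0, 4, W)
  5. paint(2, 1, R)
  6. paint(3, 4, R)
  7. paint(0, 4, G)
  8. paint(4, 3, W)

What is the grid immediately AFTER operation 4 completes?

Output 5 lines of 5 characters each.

After op 1 paint(1,2,B):
WWWWW
WWBWW
WWWWW
WWWWW
BBBWW
After op 2 paint(0,3,G):
WWWGW
WWBWW
WWWWW
WWWWW
BBBWW
After op 3 fill(1,3,B) [20 cells changed]:
BBBGB
BBBBB
BBBBB
BBBBB
BBBBB
After op 4 paint(0,4,W):
BBBGW
BBBBB
BBBBB
BBBBB
BBBBB

Answer: BBBGW
BBBBB
BBBBB
BBBBB
BBBBB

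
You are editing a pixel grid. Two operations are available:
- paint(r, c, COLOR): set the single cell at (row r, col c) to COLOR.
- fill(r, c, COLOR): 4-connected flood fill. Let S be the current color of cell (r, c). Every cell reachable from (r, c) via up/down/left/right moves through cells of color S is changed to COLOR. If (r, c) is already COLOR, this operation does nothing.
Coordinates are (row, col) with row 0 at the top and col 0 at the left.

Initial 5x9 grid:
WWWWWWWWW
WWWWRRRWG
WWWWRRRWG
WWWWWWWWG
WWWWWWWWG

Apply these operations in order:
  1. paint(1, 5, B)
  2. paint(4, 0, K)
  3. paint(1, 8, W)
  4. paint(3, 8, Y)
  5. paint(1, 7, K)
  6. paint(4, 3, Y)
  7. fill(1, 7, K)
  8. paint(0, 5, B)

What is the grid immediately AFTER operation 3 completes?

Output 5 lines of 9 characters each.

After op 1 paint(1,5,B):
WWWWWWWWW
WWWWRBRWG
WWWWRRRWG
WWWWWWWWG
WWWWWWWWG
After op 2 paint(4,0,K):
WWWWWWWWW
WWWWRBRWG
WWWWRRRWG
WWWWWWWWG
KWWWWWWWG
After op 3 paint(1,8,W):
WWWWWWWWW
WWWWRBRWW
WWWWRRRWG
WWWWWWWWG
KWWWWWWWG

Answer: WWWWWWWWW
WWWWRBRWW
WWWWRRRWG
WWWWWWWWG
KWWWWWWWG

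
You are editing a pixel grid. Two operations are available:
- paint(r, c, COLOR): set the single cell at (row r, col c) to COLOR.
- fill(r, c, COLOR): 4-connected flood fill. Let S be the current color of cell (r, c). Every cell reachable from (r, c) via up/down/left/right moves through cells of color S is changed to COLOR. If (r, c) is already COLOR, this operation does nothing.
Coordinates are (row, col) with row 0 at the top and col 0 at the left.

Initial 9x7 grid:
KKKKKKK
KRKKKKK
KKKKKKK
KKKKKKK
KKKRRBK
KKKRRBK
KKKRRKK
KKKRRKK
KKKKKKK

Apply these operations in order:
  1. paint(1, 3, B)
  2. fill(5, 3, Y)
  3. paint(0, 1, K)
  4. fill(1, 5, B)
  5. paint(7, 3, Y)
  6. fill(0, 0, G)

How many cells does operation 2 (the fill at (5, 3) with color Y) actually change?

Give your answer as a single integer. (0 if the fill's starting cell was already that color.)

Answer: 8

Derivation:
After op 1 paint(1,3,B):
KKKKKKK
KRKBKKK
KKKKKKK
KKKKKKK
KKKRRBK
KKKRRBK
KKKRRKK
KKKRRKK
KKKKKKK
After op 2 fill(5,3,Y) [8 cells changed]:
KKKKKKK
KRKBKKK
KKKKKKK
KKKKKKK
KKKYYBK
KKKYYBK
KKKYYKK
KKKYYKK
KKKKKKK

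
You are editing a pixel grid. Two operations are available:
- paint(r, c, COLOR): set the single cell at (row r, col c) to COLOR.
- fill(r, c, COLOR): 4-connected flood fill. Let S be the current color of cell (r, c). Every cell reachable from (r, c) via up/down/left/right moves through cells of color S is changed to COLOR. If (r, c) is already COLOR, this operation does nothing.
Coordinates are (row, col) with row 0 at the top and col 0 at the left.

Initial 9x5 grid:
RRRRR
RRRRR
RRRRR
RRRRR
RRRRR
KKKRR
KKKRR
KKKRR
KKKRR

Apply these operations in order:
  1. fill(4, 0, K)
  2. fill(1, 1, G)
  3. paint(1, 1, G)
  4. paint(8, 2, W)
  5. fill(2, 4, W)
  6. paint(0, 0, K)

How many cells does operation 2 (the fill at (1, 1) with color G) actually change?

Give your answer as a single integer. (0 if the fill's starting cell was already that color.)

Answer: 45

Derivation:
After op 1 fill(4,0,K) [33 cells changed]:
KKKKK
KKKKK
KKKKK
KKKKK
KKKKK
KKKKK
KKKKK
KKKKK
KKKKK
After op 2 fill(1,1,G) [45 cells changed]:
GGGGG
GGGGG
GGGGG
GGGGG
GGGGG
GGGGG
GGGGG
GGGGG
GGGGG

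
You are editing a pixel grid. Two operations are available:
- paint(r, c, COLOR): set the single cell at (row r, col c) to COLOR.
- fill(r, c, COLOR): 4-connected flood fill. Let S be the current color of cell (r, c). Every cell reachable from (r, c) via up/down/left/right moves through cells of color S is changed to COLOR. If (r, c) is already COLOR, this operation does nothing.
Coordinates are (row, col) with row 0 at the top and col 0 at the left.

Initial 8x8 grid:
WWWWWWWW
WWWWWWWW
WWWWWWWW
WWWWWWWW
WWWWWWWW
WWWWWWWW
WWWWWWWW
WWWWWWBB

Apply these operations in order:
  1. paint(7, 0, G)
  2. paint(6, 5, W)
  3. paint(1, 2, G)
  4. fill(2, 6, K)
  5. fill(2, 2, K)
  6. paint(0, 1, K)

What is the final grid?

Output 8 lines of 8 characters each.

Answer: KKKKKKKK
KKGKKKKK
KKKKKKKK
KKKKKKKK
KKKKKKKK
KKKKKKKK
KKKKKKKK
GKKKKKBB

Derivation:
After op 1 paint(7,0,G):
WWWWWWWW
WWWWWWWW
WWWWWWWW
WWWWWWWW
WWWWWWWW
WWWWWWWW
WWWWWWWW
GWWWWWBB
After op 2 paint(6,5,W):
WWWWWWWW
WWWWWWWW
WWWWWWWW
WWWWWWWW
WWWWWWWW
WWWWWWWW
WWWWWWWW
GWWWWWBB
After op 3 paint(1,2,G):
WWWWWWWW
WWGWWWWW
WWWWWWWW
WWWWWWWW
WWWWWWWW
WWWWWWWW
WWWWWWWW
GWWWWWBB
After op 4 fill(2,6,K) [60 cells changed]:
KKKKKKKK
KKGKKKKK
KKKKKKKK
KKKKKKKK
KKKKKKKK
KKKKKKKK
KKKKKKKK
GKKKKKBB
After op 5 fill(2,2,K) [0 cells changed]:
KKKKKKKK
KKGKKKKK
KKKKKKKK
KKKKKKKK
KKKKKKKK
KKKKKKKK
KKKKKKKK
GKKKKKBB
After op 6 paint(0,1,K):
KKKKKKKK
KKGKKKKK
KKKKKKKK
KKKKKKKK
KKKKKKKK
KKKKKKKK
KKKKKKKK
GKKKKKBB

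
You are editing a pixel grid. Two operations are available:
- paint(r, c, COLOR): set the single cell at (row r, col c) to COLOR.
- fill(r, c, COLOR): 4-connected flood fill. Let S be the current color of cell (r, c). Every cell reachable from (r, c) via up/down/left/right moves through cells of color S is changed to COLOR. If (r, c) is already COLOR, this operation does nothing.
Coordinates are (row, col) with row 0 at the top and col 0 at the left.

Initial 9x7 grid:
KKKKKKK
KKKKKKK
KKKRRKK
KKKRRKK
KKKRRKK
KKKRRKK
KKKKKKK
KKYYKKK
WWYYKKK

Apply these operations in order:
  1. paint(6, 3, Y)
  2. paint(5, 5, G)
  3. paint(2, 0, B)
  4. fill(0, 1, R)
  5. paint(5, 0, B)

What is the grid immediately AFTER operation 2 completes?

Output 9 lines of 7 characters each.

Answer: KKKKKKK
KKKKKKK
KKKRRKK
KKKRRKK
KKKRRKK
KKKRRGK
KKKYKKK
KKYYKKK
WWYYKKK

Derivation:
After op 1 paint(6,3,Y):
KKKKKKK
KKKKKKK
KKKRRKK
KKKRRKK
KKKRRKK
KKKRRKK
KKKYKKK
KKYYKKK
WWYYKKK
After op 2 paint(5,5,G):
KKKKKKK
KKKKKKK
KKKRRKK
KKKRRKK
KKKRRKK
KKKRRGK
KKKYKKK
KKYYKKK
WWYYKKK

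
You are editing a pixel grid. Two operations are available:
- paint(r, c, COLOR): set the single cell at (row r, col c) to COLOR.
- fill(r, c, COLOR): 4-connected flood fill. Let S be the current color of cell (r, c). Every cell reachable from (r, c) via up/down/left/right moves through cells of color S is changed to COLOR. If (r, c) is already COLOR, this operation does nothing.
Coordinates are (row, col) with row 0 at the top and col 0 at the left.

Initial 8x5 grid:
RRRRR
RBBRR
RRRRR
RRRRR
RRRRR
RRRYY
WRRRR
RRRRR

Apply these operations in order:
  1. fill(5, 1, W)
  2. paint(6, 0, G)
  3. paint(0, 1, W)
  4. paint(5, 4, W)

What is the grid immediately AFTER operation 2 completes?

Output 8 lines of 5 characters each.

Answer: WWWWW
WBBWW
WWWWW
WWWWW
WWWWW
WWWYY
GWWWW
WWWWW

Derivation:
After op 1 fill(5,1,W) [35 cells changed]:
WWWWW
WBBWW
WWWWW
WWWWW
WWWWW
WWWYY
WWWWW
WWWWW
After op 2 paint(6,0,G):
WWWWW
WBBWW
WWWWW
WWWWW
WWWWW
WWWYY
GWWWW
WWWWW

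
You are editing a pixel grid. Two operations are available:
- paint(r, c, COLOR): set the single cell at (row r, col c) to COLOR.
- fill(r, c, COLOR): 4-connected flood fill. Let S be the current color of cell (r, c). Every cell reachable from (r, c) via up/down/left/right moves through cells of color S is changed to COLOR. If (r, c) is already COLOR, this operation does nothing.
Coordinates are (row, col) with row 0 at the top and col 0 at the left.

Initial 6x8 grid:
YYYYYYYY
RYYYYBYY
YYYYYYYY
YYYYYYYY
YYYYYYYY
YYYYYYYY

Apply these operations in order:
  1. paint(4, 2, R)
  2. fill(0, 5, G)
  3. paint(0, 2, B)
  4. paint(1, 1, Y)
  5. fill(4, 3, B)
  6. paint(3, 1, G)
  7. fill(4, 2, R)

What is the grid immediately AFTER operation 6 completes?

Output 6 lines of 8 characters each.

Answer: GGBBBBBB
RYBBBBBB
BBBBBBBB
BGBBBBBB
BBRBBBBB
BBBBBBBB

Derivation:
After op 1 paint(4,2,R):
YYYYYYYY
RYYYYBYY
YYYYYYYY
YYYYYYYY
YYRYYYYY
YYYYYYYY
After op 2 fill(0,5,G) [45 cells changed]:
GGGGGGGG
RGGGGBGG
GGGGGGGG
GGGGGGGG
GGRGGGGG
GGGGGGGG
After op 3 paint(0,2,B):
GGBGGGGG
RGGGGBGG
GGGGGGGG
GGGGGGGG
GGRGGGGG
GGGGGGGG
After op 4 paint(1,1,Y):
GGBGGGGG
RYGGGBGG
GGGGGGGG
GGGGGGGG
GGRGGGGG
GGGGGGGG
After op 5 fill(4,3,B) [41 cells changed]:
GGBBBBBB
RYBBBBBB
BBBBBBBB
BBBBBBBB
BBRBBBBB
BBBBBBBB
After op 6 paint(3,1,G):
GGBBBBBB
RYBBBBBB
BBBBBBBB
BGBBBBBB
BBRBBBBB
BBBBBBBB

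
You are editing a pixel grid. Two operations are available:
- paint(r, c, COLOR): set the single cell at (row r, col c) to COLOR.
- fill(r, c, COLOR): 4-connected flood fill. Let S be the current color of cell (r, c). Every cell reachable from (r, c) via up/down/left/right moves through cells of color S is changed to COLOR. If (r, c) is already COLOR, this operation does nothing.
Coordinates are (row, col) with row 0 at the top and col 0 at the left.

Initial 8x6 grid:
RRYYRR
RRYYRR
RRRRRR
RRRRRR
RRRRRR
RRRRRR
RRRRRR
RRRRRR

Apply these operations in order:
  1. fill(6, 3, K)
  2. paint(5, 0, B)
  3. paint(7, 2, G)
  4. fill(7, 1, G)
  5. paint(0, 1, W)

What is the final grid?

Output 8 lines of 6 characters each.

Answer: GWYYGG
GGYYGG
GGGGGG
GGGGGG
GGGGGG
BGGGGG
GGGGGG
GGGGGG

Derivation:
After op 1 fill(6,3,K) [44 cells changed]:
KKYYKK
KKYYKK
KKKKKK
KKKKKK
KKKKKK
KKKKKK
KKKKKK
KKKKKK
After op 2 paint(5,0,B):
KKYYKK
KKYYKK
KKKKKK
KKKKKK
KKKKKK
BKKKKK
KKKKKK
KKKKKK
After op 3 paint(7,2,G):
KKYYKK
KKYYKK
KKKKKK
KKKKKK
KKKKKK
BKKKKK
KKKKKK
KKGKKK
After op 4 fill(7,1,G) [42 cells changed]:
GGYYGG
GGYYGG
GGGGGG
GGGGGG
GGGGGG
BGGGGG
GGGGGG
GGGGGG
After op 5 paint(0,1,W):
GWYYGG
GGYYGG
GGGGGG
GGGGGG
GGGGGG
BGGGGG
GGGGGG
GGGGGG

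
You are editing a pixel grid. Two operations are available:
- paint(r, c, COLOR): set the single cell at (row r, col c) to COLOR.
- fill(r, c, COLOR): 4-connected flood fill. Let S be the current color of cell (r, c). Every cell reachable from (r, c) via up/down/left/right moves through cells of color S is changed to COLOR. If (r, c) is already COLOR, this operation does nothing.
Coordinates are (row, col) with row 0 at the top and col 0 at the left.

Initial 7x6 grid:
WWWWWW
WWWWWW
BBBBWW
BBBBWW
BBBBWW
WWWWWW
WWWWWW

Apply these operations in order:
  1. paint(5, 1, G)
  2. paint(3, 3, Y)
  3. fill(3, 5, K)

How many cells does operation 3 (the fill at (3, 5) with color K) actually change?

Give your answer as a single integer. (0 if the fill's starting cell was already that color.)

After op 1 paint(5,1,G):
WWWWWW
WWWWWW
BBBBWW
BBBBWW
BBBBWW
WGWWWW
WWWWWW
After op 2 paint(3,3,Y):
WWWWWW
WWWWWW
BBBBWW
BBBYWW
BBBBWW
WGWWWW
WWWWWW
After op 3 fill(3,5,K) [29 cells changed]:
KKKKKK
KKKKKK
BBBBKK
BBBYKK
BBBBKK
KGKKKK
KKKKKK

Answer: 29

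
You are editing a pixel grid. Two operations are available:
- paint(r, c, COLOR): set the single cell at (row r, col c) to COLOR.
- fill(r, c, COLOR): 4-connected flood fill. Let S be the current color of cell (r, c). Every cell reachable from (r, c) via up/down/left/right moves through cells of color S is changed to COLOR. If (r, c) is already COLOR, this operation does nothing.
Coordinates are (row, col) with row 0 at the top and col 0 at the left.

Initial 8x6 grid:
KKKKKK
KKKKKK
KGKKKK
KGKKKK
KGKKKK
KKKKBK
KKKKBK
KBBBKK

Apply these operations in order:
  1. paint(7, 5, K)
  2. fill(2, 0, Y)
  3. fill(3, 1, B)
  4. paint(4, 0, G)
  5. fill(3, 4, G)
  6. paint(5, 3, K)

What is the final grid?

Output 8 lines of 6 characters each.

Answer: GGGGGG
GGGGGG
GBGGGG
GBGGGG
GBGGGG
GGGKBG
GGGGBG
GBBBGG

Derivation:
After op 1 paint(7,5,K):
KKKKKK
KKKKKK
KGKKKK
KGKKKK
KGKKKK
KKKKBK
KKKKBK
KBBBKK
After op 2 fill(2,0,Y) [40 cells changed]:
YYYYYY
YYYYYY
YGYYYY
YGYYYY
YGYYYY
YYYYBY
YYYYBY
YBBBYY
After op 3 fill(3,1,B) [3 cells changed]:
YYYYYY
YYYYYY
YBYYYY
YBYYYY
YBYYYY
YYYYBY
YYYYBY
YBBBYY
After op 4 paint(4,0,G):
YYYYYY
YYYYYY
YBYYYY
YBYYYY
GBYYYY
YYYYBY
YYYYBY
YBBBYY
After op 5 fill(3,4,G) [39 cells changed]:
GGGGGG
GGGGGG
GBGGGG
GBGGGG
GBGGGG
GGGGBG
GGGGBG
GBBBGG
After op 6 paint(5,3,K):
GGGGGG
GGGGGG
GBGGGG
GBGGGG
GBGGGG
GGGKBG
GGGGBG
GBBBGG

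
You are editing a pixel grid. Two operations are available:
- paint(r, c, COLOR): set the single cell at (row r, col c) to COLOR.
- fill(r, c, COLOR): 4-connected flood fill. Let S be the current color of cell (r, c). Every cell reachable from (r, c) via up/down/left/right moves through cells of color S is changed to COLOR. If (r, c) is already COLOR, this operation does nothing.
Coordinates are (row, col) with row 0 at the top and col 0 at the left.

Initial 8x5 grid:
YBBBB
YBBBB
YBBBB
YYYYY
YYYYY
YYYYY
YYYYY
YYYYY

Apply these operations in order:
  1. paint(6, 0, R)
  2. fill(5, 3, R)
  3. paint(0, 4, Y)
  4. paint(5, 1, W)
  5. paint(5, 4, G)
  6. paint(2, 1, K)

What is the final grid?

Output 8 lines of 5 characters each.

Answer: RBBBY
RBBBB
RKBBB
RRRRR
RRRRR
RWRRG
RRRRR
RRRRR

Derivation:
After op 1 paint(6,0,R):
YBBBB
YBBBB
YBBBB
YYYYY
YYYYY
YYYYY
RYYYY
YYYYY
After op 2 fill(5,3,R) [27 cells changed]:
RBBBB
RBBBB
RBBBB
RRRRR
RRRRR
RRRRR
RRRRR
RRRRR
After op 3 paint(0,4,Y):
RBBBY
RBBBB
RBBBB
RRRRR
RRRRR
RRRRR
RRRRR
RRRRR
After op 4 paint(5,1,W):
RBBBY
RBBBB
RBBBB
RRRRR
RRRRR
RWRRR
RRRRR
RRRRR
After op 5 paint(5,4,G):
RBBBY
RBBBB
RBBBB
RRRRR
RRRRR
RWRRG
RRRRR
RRRRR
After op 6 paint(2,1,K):
RBBBY
RBBBB
RKBBB
RRRRR
RRRRR
RWRRG
RRRRR
RRRRR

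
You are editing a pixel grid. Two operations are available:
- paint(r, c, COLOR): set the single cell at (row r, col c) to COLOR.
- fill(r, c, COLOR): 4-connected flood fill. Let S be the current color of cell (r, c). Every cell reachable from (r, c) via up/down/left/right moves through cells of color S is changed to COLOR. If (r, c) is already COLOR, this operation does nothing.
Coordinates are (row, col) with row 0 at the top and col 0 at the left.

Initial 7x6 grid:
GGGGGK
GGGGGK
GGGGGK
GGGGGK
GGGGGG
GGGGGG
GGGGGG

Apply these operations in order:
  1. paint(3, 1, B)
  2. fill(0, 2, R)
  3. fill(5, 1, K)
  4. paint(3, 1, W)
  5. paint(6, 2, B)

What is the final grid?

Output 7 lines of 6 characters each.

After op 1 paint(3,1,B):
GGGGGK
GGGGGK
GGGGGK
GBGGGK
GGGGGG
GGGGGG
GGGGGG
After op 2 fill(0,2,R) [37 cells changed]:
RRRRRK
RRRRRK
RRRRRK
RBRRRK
RRRRRR
RRRRRR
RRRRRR
After op 3 fill(5,1,K) [37 cells changed]:
KKKKKK
KKKKKK
KKKKKK
KBKKKK
KKKKKK
KKKKKK
KKKKKK
After op 4 paint(3,1,W):
KKKKKK
KKKKKK
KKKKKK
KWKKKK
KKKKKK
KKKKKK
KKKKKK
After op 5 paint(6,2,B):
KKKKKK
KKKKKK
KKKKKK
KWKKKK
KKKKKK
KKKKKK
KKBKKK

Answer: KKKKKK
KKKKKK
KKKKKK
KWKKKK
KKKKKK
KKKKKK
KKBKKK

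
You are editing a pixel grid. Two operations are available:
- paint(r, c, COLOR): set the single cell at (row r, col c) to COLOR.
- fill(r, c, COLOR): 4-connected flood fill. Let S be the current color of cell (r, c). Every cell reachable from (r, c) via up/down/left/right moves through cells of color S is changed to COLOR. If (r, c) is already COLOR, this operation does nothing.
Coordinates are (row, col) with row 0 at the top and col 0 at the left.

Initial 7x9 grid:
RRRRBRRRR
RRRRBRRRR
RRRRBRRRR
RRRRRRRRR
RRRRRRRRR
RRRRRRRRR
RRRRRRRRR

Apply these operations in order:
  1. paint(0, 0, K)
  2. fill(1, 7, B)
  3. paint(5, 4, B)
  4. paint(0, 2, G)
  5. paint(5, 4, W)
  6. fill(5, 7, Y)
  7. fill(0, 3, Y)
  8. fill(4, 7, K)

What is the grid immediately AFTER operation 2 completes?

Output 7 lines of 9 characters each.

After op 1 paint(0,0,K):
KRRRBRRRR
RRRRBRRRR
RRRRBRRRR
RRRRRRRRR
RRRRRRRRR
RRRRRRRRR
RRRRRRRRR
After op 2 fill(1,7,B) [59 cells changed]:
KBBBBBBBB
BBBBBBBBB
BBBBBBBBB
BBBBBBBBB
BBBBBBBBB
BBBBBBBBB
BBBBBBBBB

Answer: KBBBBBBBB
BBBBBBBBB
BBBBBBBBB
BBBBBBBBB
BBBBBBBBB
BBBBBBBBB
BBBBBBBBB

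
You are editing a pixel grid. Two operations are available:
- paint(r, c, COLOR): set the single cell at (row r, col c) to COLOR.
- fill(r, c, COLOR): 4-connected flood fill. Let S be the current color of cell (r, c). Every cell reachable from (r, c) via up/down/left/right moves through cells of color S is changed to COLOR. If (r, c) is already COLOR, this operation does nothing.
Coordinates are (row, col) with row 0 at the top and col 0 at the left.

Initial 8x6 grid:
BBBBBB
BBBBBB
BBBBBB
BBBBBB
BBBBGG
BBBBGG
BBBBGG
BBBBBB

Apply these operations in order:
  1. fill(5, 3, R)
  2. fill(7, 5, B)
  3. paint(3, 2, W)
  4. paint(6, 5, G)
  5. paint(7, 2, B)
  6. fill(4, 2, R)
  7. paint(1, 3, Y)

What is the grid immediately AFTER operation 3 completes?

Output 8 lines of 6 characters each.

After op 1 fill(5,3,R) [42 cells changed]:
RRRRRR
RRRRRR
RRRRRR
RRRRRR
RRRRGG
RRRRGG
RRRRGG
RRRRRR
After op 2 fill(7,5,B) [42 cells changed]:
BBBBBB
BBBBBB
BBBBBB
BBBBBB
BBBBGG
BBBBGG
BBBBGG
BBBBBB
After op 3 paint(3,2,W):
BBBBBB
BBBBBB
BBBBBB
BBWBBB
BBBBGG
BBBBGG
BBBBGG
BBBBBB

Answer: BBBBBB
BBBBBB
BBBBBB
BBWBBB
BBBBGG
BBBBGG
BBBBGG
BBBBBB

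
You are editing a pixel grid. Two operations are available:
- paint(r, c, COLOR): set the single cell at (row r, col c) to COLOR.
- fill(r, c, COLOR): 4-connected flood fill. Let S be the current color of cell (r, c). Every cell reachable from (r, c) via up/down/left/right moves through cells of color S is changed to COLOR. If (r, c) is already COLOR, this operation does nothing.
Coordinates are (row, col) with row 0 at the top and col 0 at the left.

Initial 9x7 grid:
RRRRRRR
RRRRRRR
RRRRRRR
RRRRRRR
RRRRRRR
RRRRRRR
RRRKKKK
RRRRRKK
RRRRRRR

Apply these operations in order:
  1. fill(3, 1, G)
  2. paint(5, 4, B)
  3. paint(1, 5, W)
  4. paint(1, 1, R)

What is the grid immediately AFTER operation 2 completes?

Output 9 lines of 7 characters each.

After op 1 fill(3,1,G) [57 cells changed]:
GGGGGGG
GGGGGGG
GGGGGGG
GGGGGGG
GGGGGGG
GGGGGGG
GGGKKKK
GGGGGKK
GGGGGGG
After op 2 paint(5,4,B):
GGGGGGG
GGGGGGG
GGGGGGG
GGGGGGG
GGGGGGG
GGGGBGG
GGGKKKK
GGGGGKK
GGGGGGG

Answer: GGGGGGG
GGGGGGG
GGGGGGG
GGGGGGG
GGGGGGG
GGGGBGG
GGGKKKK
GGGGGKK
GGGGGGG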